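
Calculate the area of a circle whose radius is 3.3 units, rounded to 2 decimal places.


Shape: circle
Radius r = 3.3 units
Formula: A = pi * r^2
r^2 = 3.3^2 = 10.89
A = pi * 10.89
A = 34.21
34.21 units^2


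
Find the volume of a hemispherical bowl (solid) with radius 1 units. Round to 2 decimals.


Shape: hemisphere (half of a sphere)
Radius r = 1 units
Formula: V = (1/2) * (4/3) * pi * r^3 = (2/3) * pi * r^3
r^3 = 1
(2/3) * 1 = 0.666667
V = 0.666667 * pi
V = 2.09
2.09 units^3


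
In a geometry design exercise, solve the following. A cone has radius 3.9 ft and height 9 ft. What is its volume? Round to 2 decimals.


Shape: cone
Radius r = 3.9 ft, Height h = 9 ft
Formula: V = (1/3) * pi * r^2 * h
r^2 = 15.21
pi * r^2 * h = pi * 15.21 * 9 = 136.89 * pi
V = 136.89 * pi / 3
V = 143.35
143.35 ft^3


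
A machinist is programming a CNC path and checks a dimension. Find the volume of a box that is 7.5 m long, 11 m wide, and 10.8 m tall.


Shape: rectangular prism
l = 7.5 m, w = 11 m, h = 10.8 m
Formula: V = l * w * h
V = 7.5 * 11 * 10.8
V = 82.5 * 10.8
V = 891
891 m^3


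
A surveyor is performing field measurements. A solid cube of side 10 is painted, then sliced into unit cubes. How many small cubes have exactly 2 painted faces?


Large cube: 10 x 10 x 10, cut into unit cubes.
n = 10, so n - 2 = 8
Cubes with 2 painted faces lie along the edges, excluding corners.
A cube has 12 edges; each contributes (n - 2) = 8 such cubes.
Count = 12 * 8 = 96
96 unit cubes


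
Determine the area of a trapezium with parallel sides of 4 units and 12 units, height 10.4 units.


Shape: trapezoid
Parallel sides a = 4 units, b = 12 units; Height h = 10.4 units
Formula: A = (a + b) * h / 2
a + b = 4 + 12 = 16
A = 16 * 10.4 / 2
A = 166.4 / 2
A = 83.2
83.2 units^2


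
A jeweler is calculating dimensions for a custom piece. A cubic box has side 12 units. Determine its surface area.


Shape: cube
Side s = 12 units
A cube has 6 square faces.
Formula: SA = 6 * s^2
s^2 = 144
SA = 6 * 144
SA = 864
864 units^2


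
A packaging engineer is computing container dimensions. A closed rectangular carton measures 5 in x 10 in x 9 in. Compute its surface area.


Shape: rectangular prism
l = 5 in, w = 10 in, h = 9 in
Formula: SA = 2(lw + lh + wh)
lw = 50, lh = 45, wh = 90
lw + lh + wh = 185
SA = 2 * 185
SA = 370
370 in^2


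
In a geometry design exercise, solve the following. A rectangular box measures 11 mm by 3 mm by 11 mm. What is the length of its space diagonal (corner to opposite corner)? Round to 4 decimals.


Shape: rectangular box (space diagonal)
l = 11 mm, w = 3 mm, h = 11 mm
Visualize: the diagonal of the base, then a right triangle with that diagonal and the height.
Formula: d = sqrt(l^2 + w^2 + h^2)
l^2 + w^2 + h^2 = 121 + 9 + 121 = 251
d = sqrt(251)
d = 15.843
15.843 mm


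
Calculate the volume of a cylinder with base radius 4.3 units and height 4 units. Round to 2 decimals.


Shape: cylinder
Radius r = 4.3 units, Height h = 4 units
Formula: V = pi * r^2 * h
r^2 = 18.49
V = pi * 18.49 * 4
V = 73.96 * pi
V = 232.35
232.35 units^3


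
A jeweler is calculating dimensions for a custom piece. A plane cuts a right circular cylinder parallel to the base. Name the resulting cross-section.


Solid: right circular cylinder
Cutting plane: parallel to the base
Visualize the intersection of the plane with the solid's surface.
The boundary of the cut region is a circle.
circle


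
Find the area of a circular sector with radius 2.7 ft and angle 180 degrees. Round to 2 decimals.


Shape: circular sector
Radius r = 2.7 ft, Angle = 180 degrees
Formula: A = (angle/360) * pi * r^2
r^2 = 7.29
Fraction of circle = 180/360
A = (180/360) * pi * 7.29
A = 3.645 * pi
A = 11.45
11.45 ft^2


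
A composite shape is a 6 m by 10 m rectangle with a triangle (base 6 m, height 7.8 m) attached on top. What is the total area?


Composite shape: rectangle + triangle
Rectangle area = 6 * 10 = 60
Triangle area = 0.5 * 6 * 7.8 = 23.4
Total = 60 + 23.4
Total = 83.4
83.4 m^2


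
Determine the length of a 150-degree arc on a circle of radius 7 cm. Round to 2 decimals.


Shape: circular arc
Radius r = 7 cm, Angle = 150 degrees
Formula: L = (angle/360) * 2 * pi * r
2 * pi * r = 14 * pi
L = (150/360) * 14 * pi
L = 5.833333 * pi
L = 18.33
18.33 cm


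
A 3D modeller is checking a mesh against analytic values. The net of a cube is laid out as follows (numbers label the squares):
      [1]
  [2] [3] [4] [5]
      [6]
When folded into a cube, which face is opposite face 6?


Net: cross layout. Take square 3 as the base (bottom).
Fold the four squares in the horizontal row up around 3: 2 -> left, 4 -> right, 5 wraps to the top.
Fold 1 and 6 up from 3: 1 -> back, 6 -> front.
Opposite pairs are therefore: (1, 6), (2, 4), (3, 5).
Face 6 is opposite face 1.
face 1


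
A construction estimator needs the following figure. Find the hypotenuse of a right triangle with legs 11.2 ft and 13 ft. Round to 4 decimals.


Shape: right triangle
Legs a = 11.2 ft, b = 13 ft
Formula: c = sqrt(a^2 + b^2)
a^2 = 125.44, b^2 = 169
a^2 + b^2 = 294.44
c = sqrt(294.44)
c = 17.1593
17.1593 ft


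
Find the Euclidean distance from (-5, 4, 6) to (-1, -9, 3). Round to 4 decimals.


3D distance between two points
P1 = (-5, 4, 6), P2 = (-1, -9, 3)
Formula: d = sqrt((x2-x1)^2 + (y2-y1)^2 + (z2-z1)^2)
dx = -1 - -5 = 4
dy = -9 - 4 = -13
dz = 3 - 6 = -3
dx^2 + dy^2 + dz^2 = 16 + 169 + 9 = 194
d = sqrt(194)
d = 13.9284
13.9284 units


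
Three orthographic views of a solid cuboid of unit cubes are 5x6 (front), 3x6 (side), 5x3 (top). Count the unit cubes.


Orthographic views of a solid rectangular block:
Front view 5 x 6 -> length = 5, height = 6
Side view 3 x 6 -> width = 3, height = 6 (consistent)
Top view 5 x 3 -> confirms length = 5, width = 3
The block is 5 x 3 x 6.
Total unit cubes = 5 * 3 * 6 = 90
90 unit cubes


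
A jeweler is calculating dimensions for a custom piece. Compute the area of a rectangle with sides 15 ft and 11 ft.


Shape: rectangle
Length l = 15 ft, Width w = 11 ft
Formula: A = l * w
A = 15 * 11
A = 165
165 ft^2


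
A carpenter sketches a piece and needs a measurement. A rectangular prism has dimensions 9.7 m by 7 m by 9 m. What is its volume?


Shape: rectangular prism
l = 9.7 m, w = 7 m, h = 9 m
Formula: V = l * w * h
V = 9.7 * 7 * 9
V = 67.9 * 9
V = 611.1
611.1 m^3


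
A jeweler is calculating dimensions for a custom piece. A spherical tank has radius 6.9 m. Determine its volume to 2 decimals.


Shape: sphere
Radius r = 6.9 m
Formula: V = (4/3) * pi * r^3
r^3 = 328.509
(4/3) * 328.509 = 438.012
V = 438.012 * pi
V = 1376.06
1376.06 m^3


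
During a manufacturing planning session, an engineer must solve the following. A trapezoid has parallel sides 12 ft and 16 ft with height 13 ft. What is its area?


Shape: trapezoid
Parallel sides a = 12 ft, b = 16 ft; Height h = 13 ft
Formula: A = (a + b) * h / 2
a + b = 12 + 16 = 28
A = 28 * 13 / 2
A = 364 / 2
A = 182
182 ft^2


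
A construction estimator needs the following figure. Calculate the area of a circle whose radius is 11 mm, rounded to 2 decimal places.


Shape: circle
Radius r = 11 mm
Formula: A = pi * r^2
r^2 = 11^2 = 121
A = pi * 121
A = 380.13
380.13 mm^2


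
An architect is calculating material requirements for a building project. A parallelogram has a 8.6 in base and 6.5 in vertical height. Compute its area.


Shape: parallelogram
Base b = 8.6 in, Height h = 6.5 in
Formula: A = b * h
A = 8.6 * 6.5
A = 55.9
55.9 in^2


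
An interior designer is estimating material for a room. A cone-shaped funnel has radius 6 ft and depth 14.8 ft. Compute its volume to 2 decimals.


Shape: cone
Radius r = 6 ft, Height h = 14.8 ft
Formula: V = (1/3) * pi * r^2 * h
r^2 = 36
pi * r^2 * h = pi * 36 * 14.8 = 532.8 * pi
V = 532.8 * pi / 3
V = 557.95
557.95 ft^3


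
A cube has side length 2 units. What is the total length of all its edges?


Shape: cube
Side s = 2 units
A cube has 12 edges, all equal.
Formula: total edge length = 12 * s
Total = 12 * 2
Total = 24
24 units


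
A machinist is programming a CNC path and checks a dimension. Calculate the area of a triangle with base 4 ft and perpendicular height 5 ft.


Shape: triangle
Base b = 4 ft, Height h = 5 ft
Formula: A = (1/2) * b * h
A = 0.5 * 4 * 5
A = 0.5 * 20
A = 10
10 ft^2


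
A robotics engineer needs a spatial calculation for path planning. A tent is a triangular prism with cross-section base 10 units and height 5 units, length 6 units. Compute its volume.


Shape: triangular prism
Triangle base = 10 units, triangle height = 5 units, prism length L = 6 units
Formula: V = (1/2 * b * h_tri) * L
Cross-section area = 0.5 * 10 * 5 = 25
V = 25 * 6
V = 150
150 units^3


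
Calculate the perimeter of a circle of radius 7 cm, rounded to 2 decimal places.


Shape: circle
Radius r = 7 cm
Formula: C = 2 * pi * r
C = 2 * pi * 7
C = 14 * pi
C = 43.98
43.98 cm


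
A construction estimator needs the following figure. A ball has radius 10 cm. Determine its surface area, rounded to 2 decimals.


Shape: sphere
Radius r = 10 cm
Formula: SA = 4 * pi * r^2
r^2 = 100
SA = 4 * pi * 100
SA = 400 * pi
SA = 1256.64
1256.64 cm^2


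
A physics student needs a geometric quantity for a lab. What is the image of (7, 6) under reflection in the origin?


Transformation: reflection
Original point: (7, 6)
Rule for reflection through the origin: (x, y) -> (-x, -y)
Apply: (7, 6) -> (-7, -6)
(-7, -6)


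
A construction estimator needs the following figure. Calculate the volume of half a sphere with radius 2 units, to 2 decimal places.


Shape: hemisphere (half of a sphere)
Radius r = 2 units
Formula: V = (1/2) * (4/3) * pi * r^3 = (2/3) * pi * r^3
r^3 = 8
(2/3) * 8 = 5.333333
V = 5.333333 * pi
V = 16.76
16.76 units^3


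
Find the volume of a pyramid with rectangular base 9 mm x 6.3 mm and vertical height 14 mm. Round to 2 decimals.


Shape: rectangular pyramid
Base: 9 mm x 6.3 mm, Height h = 14 mm
Formula: V = (1/3) * base_area * h
base_area = 9 * 6.3 = 56.7
base_area * h = 56.7 * 14 = 793.8
V = 793.8 / 3
V = 264.6
264.6 mm^3


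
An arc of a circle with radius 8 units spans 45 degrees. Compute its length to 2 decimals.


Shape: circular arc
Radius r = 8 units, Angle = 45 degrees
Formula: L = (angle/360) * 2 * pi * r
2 * pi * r = 16 * pi
L = (45/360) * 16 * pi
L = 2 * pi
L = 6.28
6.28 units


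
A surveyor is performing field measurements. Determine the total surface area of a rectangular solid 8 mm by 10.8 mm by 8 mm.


Shape: rectangular prism
l = 8 mm, w = 10.8 mm, h = 8 mm
Formula: SA = 2(lw + lh + wh)
lw = 86.4, lh = 64, wh = 86.4
lw + lh + wh = 236.8
SA = 2 * 236.8
SA = 473.6
473.6 mm^2


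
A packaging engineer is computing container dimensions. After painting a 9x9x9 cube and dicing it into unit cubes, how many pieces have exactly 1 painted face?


Large cube: 9 x 9 x 9, cut into unit cubes.
n = 9, so n - 2 = 7
Cubes with 1 painted face lie in the interior of each face.
A cube has 6 faces; each contributes (n - 2)^2 = 49 such cubes.
Count = 6 * 49 = 294
294 unit cubes


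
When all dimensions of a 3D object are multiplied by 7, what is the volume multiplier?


Linear scale factor k = 7
Rule: under a linear scaling by k, volumes scale by k^3.
k^3 = 7 * 7 * 7
k^3 = 49 * 7
k^3 = 343
Volume scales by a factor of 343.
343 (dimensionless)


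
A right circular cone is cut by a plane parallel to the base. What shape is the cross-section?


Solid: right circular cone
Cutting plane: parallel to the base
Visualize the intersection of the plane with the solid's surface.
The boundary of the cut region is a circle.
circle


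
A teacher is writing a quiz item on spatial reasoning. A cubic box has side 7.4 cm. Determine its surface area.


Shape: cube
Side s = 7.4 cm
A cube has 6 square faces.
Formula: SA = 6 * s^2
s^2 = 54.76
SA = 6 * 54.76
SA = 328.56
328.56 cm^2


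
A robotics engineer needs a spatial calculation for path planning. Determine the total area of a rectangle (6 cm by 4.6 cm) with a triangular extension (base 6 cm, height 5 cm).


Composite shape: rectangle + triangle
Rectangle area = 6 * 4.6 = 27.6
Triangle area = 0.5 * 6 * 5 = 15
Total = 27.6 + 15
Total = 42.6
42.6 cm^2


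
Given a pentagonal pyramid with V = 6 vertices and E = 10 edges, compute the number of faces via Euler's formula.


Polyhedron: pentagonal pyramid
Euler's formula for convex polyhedra: V - E + F = 2
Given: V = 6 vertices and E = 10 edges
Solve for F:
F = 2 + E - V = 2 + 10 - 6 = 6
6 faces


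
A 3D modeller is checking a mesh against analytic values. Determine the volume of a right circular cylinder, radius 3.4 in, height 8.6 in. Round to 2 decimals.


Shape: cylinder
Radius r = 3.4 in, Height h = 8.6 in
Formula: V = pi * r^2 * h
r^2 = 11.56
V = pi * 11.56 * 8.6
V = 99.416 * pi
V = 312.32
312.32 in^3


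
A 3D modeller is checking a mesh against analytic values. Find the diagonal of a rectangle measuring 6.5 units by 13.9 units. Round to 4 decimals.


Shape: rectangle (diagonal via Pythagoras)
Sides: 6.5 units and 13.9 units
Formula: d = sqrt(l^2 + w^2)
l^2 = 42.25, w^2 = 193.21
l^2 + w^2 = 235.46
d = sqrt(235.46)
d = 15.3447
15.3447 units


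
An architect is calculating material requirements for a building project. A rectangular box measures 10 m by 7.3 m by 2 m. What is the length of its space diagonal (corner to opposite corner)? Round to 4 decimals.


Shape: rectangular box (space diagonal)
l = 10 m, w = 7.3 m, h = 2 m
Visualize: the diagonal of the base, then a right triangle with that diagonal and the height.
Formula: d = sqrt(l^2 + w^2 + h^2)
l^2 + w^2 + h^2 = 100 + 53.29 + 4 = 157.29
d = sqrt(157.29)
d = 12.5415
12.5415 m


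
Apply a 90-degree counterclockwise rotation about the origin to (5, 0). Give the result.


Transformation: rotation about the origin
Original point: (5, 0)
Rule for 90 deg counterclockwise: (x, y) -> (-y, x)
Apply: (5, 0) -> (0, 5)
(0, 5)


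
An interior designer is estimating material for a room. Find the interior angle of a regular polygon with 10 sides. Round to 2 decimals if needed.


Shape: regular decagon (10 sides)
Formula: interior angle = (n - 2) * 180 / n
(n - 2) = 8
(n - 2) * 180 = 1440
angle = 1440 / 10
angle = 144
144 degrees


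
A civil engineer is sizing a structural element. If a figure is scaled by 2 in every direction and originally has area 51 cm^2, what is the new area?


Linear scale factor k = 2
Original area = 51 cm^2
Rule: under a linear scaling by k, areas scale by k^2.
k^2 = 2^2 = 4
New area = 51 * 4
New area = 204
204 cm^2


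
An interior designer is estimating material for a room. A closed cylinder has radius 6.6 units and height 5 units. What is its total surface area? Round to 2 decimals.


Shape: closed cylinder
Radius r = 6.6 units, Height h = 5 units
Formula: SA = 2*pi*r^2 + 2*pi*r*h = 2*pi*r*(r + h)
r + h = 11.6
2 * r * (r + h) = 2 * 6.6 * 11.6 = 153.12
SA = 153.12 * pi
SA = 481.04
481.04 units^2


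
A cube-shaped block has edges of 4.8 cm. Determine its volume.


Shape: cube
Side s = 4.8 cm
Formula: V = s^3
V = 4.8 * 4.8 * 4.8
V = 23.04 * 4.8
V = 110.592
110.592 cm^3


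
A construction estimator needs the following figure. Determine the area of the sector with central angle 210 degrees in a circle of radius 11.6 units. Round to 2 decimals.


Shape: circular sector
Radius r = 11.6 units, Angle = 210 degrees
Formula: A = (angle/360) * pi * r^2
r^2 = 134.56
Fraction of circle = 210/360
A = (210/360) * pi * 134.56
A = 78.493333 * pi
A = 246.59
246.59 units^2


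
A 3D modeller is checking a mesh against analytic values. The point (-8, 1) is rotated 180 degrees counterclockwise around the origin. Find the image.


Transformation: rotation about the origin
Original point: (-8, 1)
Rule for 180 deg: (x, y) -> (-x, -y)
Apply: (-8, 1) -> (8, -1)
(8, -1)


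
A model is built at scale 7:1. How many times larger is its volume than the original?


Linear scale factor k = 7
Rule: under a linear scaling by k, volumes scale by k^3.
k^3 = 7 * 7 * 7
k^3 = 49 * 7
k^3 = 343
Volume scales by a factor of 343.
343 (dimensionless)


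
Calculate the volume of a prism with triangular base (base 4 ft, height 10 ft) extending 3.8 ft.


Shape: triangular prism
Triangle base = 4 ft, triangle height = 10 ft, prism length L = 3.8 ft
Formula: V = (1/2 * b * h_tri) * L
Cross-section area = 0.5 * 4 * 10 = 20
V = 20 * 3.8
V = 76
76 ft^3


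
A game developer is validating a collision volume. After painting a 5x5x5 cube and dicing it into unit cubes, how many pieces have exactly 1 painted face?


Large cube: 5 x 5 x 5, cut into unit cubes.
n = 5, so n - 2 = 3
Cubes with 1 painted face lie in the interior of each face.
A cube has 6 faces; each contributes (n - 2)^2 = 9 such cubes.
Count = 6 * 9 = 54
54 unit cubes


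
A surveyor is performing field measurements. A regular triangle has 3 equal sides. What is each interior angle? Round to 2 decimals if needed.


Shape: regular triangle (3 sides)
Formula: interior angle = (n - 2) * 180 / n
(n - 2) = 1
(n - 2) * 180 = 180
angle = 180 / 3
angle = 60
60 degrees


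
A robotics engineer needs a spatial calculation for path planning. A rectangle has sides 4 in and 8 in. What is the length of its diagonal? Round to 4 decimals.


Shape: rectangle (diagonal via Pythagoras)
Sides: 4 in and 8 in
Formula: d = sqrt(l^2 + w^2)
l^2 = 16, w^2 = 64
l^2 + w^2 = 80
d = sqrt(80)
d = 8.9443
8.9443 in


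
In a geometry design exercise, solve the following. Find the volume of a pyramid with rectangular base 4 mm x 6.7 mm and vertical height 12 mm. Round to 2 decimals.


Shape: rectangular pyramid
Base: 4 mm x 6.7 mm, Height h = 12 mm
Formula: V = (1/3) * base_area * h
base_area = 4 * 6.7 = 26.8
base_area * h = 26.8 * 12 = 321.6
V = 321.6 / 3
V = 107.2
107.2 mm^3


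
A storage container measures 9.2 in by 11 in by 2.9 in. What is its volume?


Shape: rectangular prism
l = 9.2 in, w = 11 in, h = 2.9 in
Formula: V = l * w * h
V = 9.2 * 11 * 2.9
V = 101.2 * 2.9
V = 293.48
293.48 in^3


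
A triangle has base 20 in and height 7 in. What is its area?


Shape: triangle
Base b = 20 in, Height h = 7 in
Formula: A = (1/2) * b * h
A = 0.5 * 20 * 7
A = 0.5 * 140
A = 70
70 in^2


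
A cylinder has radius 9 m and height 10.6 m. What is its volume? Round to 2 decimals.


Shape: cylinder
Radius r = 9 m, Height h = 10.6 m
Formula: V = pi * r^2 * h
r^2 = 81
V = pi * 81 * 10.6
V = 858.6 * pi
V = 2697.37
2697.37 m^3


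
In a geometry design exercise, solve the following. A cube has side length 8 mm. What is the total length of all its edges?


Shape: cube
Side s = 8 mm
A cube has 12 edges, all equal.
Formula: total edge length = 12 * s
Total = 12 * 8
Total = 96
96 mm


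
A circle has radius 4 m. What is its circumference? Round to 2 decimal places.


Shape: circle
Radius r = 4 m
Formula: C = 2 * pi * r
C = 2 * pi * 4
C = 8 * pi
C = 25.13
25.13 m


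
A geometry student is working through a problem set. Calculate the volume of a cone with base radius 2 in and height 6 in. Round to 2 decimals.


Shape: cone
Radius r = 2 in, Height h = 6 in
Formula: V = (1/3) * pi * r^2 * h
r^2 = 4
pi * r^2 * h = pi * 4 * 6 = 24 * pi
V = 24 * pi / 3
V = 25.13
25.13 in^3


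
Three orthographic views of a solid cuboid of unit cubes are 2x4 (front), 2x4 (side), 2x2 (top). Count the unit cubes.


Orthographic views of a solid rectangular block:
Front view 2 x 4 -> length = 2, height = 4
Side view 2 x 4 -> width = 2, height = 4 (consistent)
Top view 2 x 2 -> confirms length = 2, width = 2
The block is 2 x 2 x 4.
Total unit cubes = 2 * 2 * 4 = 16
16 unit cubes


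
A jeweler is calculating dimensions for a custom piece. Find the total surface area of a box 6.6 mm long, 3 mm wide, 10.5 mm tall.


Shape: rectangular prism
l = 6.6 mm, w = 3 mm, h = 10.5 mm
Formula: SA = 2(lw + lh + wh)
lw = 19.8, lh = 69.3, wh = 31.5
lw + lh + wh = 120.6
SA = 2 * 120.6
SA = 241.2
241.2 mm^2


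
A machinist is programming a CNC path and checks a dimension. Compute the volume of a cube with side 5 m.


Shape: cube
Side s = 5 m
Formula: V = s^3
V = 5 * 5 * 5
V = 25 * 5
V = 125
125 m^3


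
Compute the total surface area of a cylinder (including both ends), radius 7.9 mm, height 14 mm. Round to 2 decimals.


Shape: closed cylinder
Radius r = 7.9 mm, Height h = 14 mm
Formula: SA = 2*pi*r^2 + 2*pi*r*h = 2*pi*r*(r + h)
r + h = 21.9
2 * r * (r + h) = 2 * 7.9 * 21.9 = 346.02
SA = 346.02 * pi
SA = 1087.05
1087.05 mm^2


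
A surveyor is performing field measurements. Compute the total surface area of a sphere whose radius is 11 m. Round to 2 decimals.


Shape: sphere
Radius r = 11 m
Formula: SA = 4 * pi * r^2
r^2 = 121
SA = 4 * pi * 121
SA = 484 * pi
SA = 1520.53
1520.53 m^2


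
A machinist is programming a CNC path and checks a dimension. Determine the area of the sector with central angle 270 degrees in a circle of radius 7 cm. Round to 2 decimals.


Shape: circular sector
Radius r = 7 cm, Angle = 270 degrees
Formula: A = (angle/360) * pi * r^2
r^2 = 49
Fraction of circle = 270/360
A = (270/360) * pi * 49
A = 36.75 * pi
A = 115.45
115.45 cm^2


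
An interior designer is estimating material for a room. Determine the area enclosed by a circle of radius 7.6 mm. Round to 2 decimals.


Shape: circle
Radius r = 7.6 mm
Formula: A = pi * r^2
r^2 = 7.6^2 = 57.76
A = pi * 57.76
A = 181.46
181.46 mm^2


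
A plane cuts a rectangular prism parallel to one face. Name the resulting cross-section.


Solid: rectangular prism
Cutting plane: parallel to one face
Visualize the intersection of the plane with the solid's surface.
The boundary of the cut region is a rectangle.
rectangle


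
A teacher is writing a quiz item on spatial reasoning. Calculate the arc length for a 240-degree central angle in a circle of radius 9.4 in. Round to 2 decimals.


Shape: circular arc
Radius r = 9.4 in, Angle = 240 degrees
Formula: L = (angle/360) * 2 * pi * r
2 * pi * r = 18.8 * pi
L = (240/360) * 18.8 * pi
L = 12.533333 * pi
L = 39.37
39.37 in


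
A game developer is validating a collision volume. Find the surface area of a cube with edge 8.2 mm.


Shape: cube
Side s = 8.2 mm
A cube has 6 square faces.
Formula: SA = 6 * s^2
s^2 = 67.24
SA = 6 * 67.24
SA = 403.44
403.44 mm^2


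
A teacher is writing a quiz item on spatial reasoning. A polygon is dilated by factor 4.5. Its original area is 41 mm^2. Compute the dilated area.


Linear scale factor k = 4.5
Original area = 41 mm^2
Rule: under a linear scaling by k, areas scale by k^2.
k^2 = 4.5^2 = 20.25
New area = 41 * 20.25
New area = 830.25
830.25 mm^2


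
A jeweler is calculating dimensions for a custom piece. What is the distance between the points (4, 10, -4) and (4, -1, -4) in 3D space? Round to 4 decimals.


3D distance between two points
P1 = (4, 10, -4), P2 = (4, -1, -4)
Formula: d = sqrt((x2-x1)^2 + (y2-y1)^2 + (z2-z1)^2)
dx = 4 - 4 = 0
dy = -1 - 10 = -11
dz = -4 - -4 = 0
dx^2 + dy^2 + dz^2 = 0 + 121 + 0 = 121
d = sqrt(121)
d = 11.0
11 units


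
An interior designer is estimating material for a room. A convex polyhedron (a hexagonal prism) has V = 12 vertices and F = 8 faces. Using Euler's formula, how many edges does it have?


Polyhedron: hexagonal prism
Euler's formula for convex polyhedra: V - E + F = 2
Given: V = 12 vertices and F = 8 faces
Solve for E:
E = V + F - 2 = 12 + 8 - 2 = 18
18 edges


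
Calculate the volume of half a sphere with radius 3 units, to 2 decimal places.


Shape: hemisphere (half of a sphere)
Radius r = 3 units
Formula: V = (1/2) * (4/3) * pi * r^3 = (2/3) * pi * r^3
r^3 = 27
(2/3) * 27 = 18
V = 18 * pi
V = 56.55
56.55 units^3


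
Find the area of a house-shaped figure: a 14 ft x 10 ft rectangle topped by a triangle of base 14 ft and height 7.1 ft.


Composite shape: rectangle + triangle
Rectangle area = 14 * 10 = 140
Triangle area = 0.5 * 14 * 7.1 = 49.7
Total = 140 + 49.7
Total = 189.7
189.7 ft^2


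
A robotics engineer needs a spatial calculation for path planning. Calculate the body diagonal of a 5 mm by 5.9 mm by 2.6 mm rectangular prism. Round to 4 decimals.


Shape: rectangular box (space diagonal)
l = 5 mm, w = 5.9 mm, h = 2.6 mm
Visualize: the diagonal of the base, then a right triangle with that diagonal and the height.
Formula: d = sqrt(l^2 + w^2 + h^2)
l^2 + w^2 + h^2 = 25 + 34.81 + 6.76 = 66.57
d = sqrt(66.57)
d = 8.159
8.159 mm


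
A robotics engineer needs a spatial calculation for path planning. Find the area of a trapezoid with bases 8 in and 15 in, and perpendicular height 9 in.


Shape: trapezoid
Parallel sides a = 8 in, b = 15 in; Height h = 9 in
Formula: A = (a + b) * h / 2
a + b = 8 + 15 = 23
A = 23 * 9 / 2
A = 207 / 2
A = 103.5
103.5 in^2


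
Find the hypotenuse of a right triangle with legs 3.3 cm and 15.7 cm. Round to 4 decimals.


Shape: right triangle
Legs a = 3.3 cm, b = 15.7 cm
Formula: c = sqrt(a^2 + b^2)
a^2 = 10.89, b^2 = 246.49
a^2 + b^2 = 257.38
c = sqrt(257.38)
c = 16.0431
16.0431 cm


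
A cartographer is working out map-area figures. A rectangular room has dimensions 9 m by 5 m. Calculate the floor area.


Shape: rectangle
Length l = 9 m, Width w = 5 m
Formula: A = l * w
A = 9 * 5
A = 45
45 m^2


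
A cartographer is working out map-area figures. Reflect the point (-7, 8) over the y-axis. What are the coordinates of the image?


Transformation: reflection
Original point: (-7, 8)
Rule for reflection over the y-axis: (x, y) -> (-x, y)
Apply: (-7, 8) -> (7, 8)
(7, 8)


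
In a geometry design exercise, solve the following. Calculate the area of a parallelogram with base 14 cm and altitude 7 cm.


Shape: parallelogram
Base b = 14 cm, Height h = 7 cm
Formula: A = b * h
A = 14 * 7
A = 98
98 cm^2


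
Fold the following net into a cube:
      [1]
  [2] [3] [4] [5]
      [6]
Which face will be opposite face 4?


Net: cross layout. Take square 3 as the base (bottom).
Fold the four squares in the horizontal row up around 3: 2 -> left, 4 -> right, 5 wraps to the top.
Fold 1 and 6 up from 3: 1 -> back, 6 -> front.
Opposite pairs are therefore: (1, 6), (2, 4), (3, 5).
Face 4 is opposite face 2.
face 2


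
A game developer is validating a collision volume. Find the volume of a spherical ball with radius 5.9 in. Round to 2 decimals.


Shape: sphere
Radius r = 5.9 in
Formula: V = (4/3) * pi * r^3
r^3 = 205.379
(4/3) * 205.379 = 273.838667
V = 273.838667 * pi
V = 860.29
860.29 in^3


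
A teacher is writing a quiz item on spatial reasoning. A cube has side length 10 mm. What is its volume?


Shape: cube
Side s = 10 mm
Formula: V = s^3
V = 10 * 10 * 10
V = 100 * 10
V = 1000
1000 mm^3


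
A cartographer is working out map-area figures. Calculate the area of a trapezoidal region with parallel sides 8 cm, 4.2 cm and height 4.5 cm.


Shape: trapezoid
Parallel sides a = 8 cm, b = 4.2 cm; Height h = 4.5 cm
Formula: A = (a + b) * h / 2
a + b = 8 + 4.2 = 12.2
A = 12.2 * 4.5 / 2
A = 54.9 / 2
A = 27.45
27.45 cm^2


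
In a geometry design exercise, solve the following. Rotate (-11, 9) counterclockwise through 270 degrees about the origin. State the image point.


Transformation: rotation about the origin
Original point: (-11, 9)
Rule for 270 deg counterclockwise: (x, y) -> (y, -x)
Apply: (-11, 9) -> (9, 11)
(9, 11)


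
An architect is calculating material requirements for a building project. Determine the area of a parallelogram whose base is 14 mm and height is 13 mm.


Shape: parallelogram
Base b = 14 mm, Height h = 13 mm
Formula: A = b * h
A = 14 * 13
A = 182
182 mm^2


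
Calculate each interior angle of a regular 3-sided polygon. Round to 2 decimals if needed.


Shape: regular triangle (3 sides)
Formula: interior angle = (n - 2) * 180 / n
(n - 2) = 1
(n - 2) * 180 = 180
angle = 180 / 3
angle = 60
60 degrees


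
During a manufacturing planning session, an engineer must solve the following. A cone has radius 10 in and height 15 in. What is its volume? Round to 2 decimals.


Shape: cone
Radius r = 10 in, Height h = 15 in
Formula: V = (1/3) * pi * r^2 * h
r^2 = 100
pi * r^2 * h = pi * 100 * 15 = 1500 * pi
V = 1500 * pi / 3
V = 1570.8
1570.8 in^3


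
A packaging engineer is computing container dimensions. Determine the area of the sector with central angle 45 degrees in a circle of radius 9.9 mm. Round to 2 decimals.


Shape: circular sector
Radius r = 9.9 mm, Angle = 45 degrees
Formula: A = (angle/360) * pi * r^2
r^2 = 98.01
Fraction of circle = 45/360
A = (45/360) * pi * 98.01
A = 12.25125 * pi
A = 38.49
38.49 mm^2


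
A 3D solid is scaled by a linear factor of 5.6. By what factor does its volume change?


Linear scale factor k = 5.6
Rule: under a linear scaling by k, volumes scale by k^3.
k^3 = 5.6 * 5.6 * 5.6
k^3 = 31.36 * 5.6
k^3 = 175.616
Volume scales by a factor of 175.616.
175.616 (dimensionless)


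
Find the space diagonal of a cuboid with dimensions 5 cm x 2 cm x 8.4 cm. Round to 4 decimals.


Shape: rectangular box (space diagonal)
l = 5 cm, w = 2 cm, h = 8.4 cm
Visualize: the diagonal of the base, then a right triangle with that diagonal and the height.
Formula: d = sqrt(l^2 + w^2 + h^2)
l^2 + w^2 + h^2 = 25 + 4 + 70.56 = 99.56
d = sqrt(99.56)
d = 9.978
9.978 cm


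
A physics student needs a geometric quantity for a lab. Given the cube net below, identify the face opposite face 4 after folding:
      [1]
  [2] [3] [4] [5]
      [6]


Net: cross layout. Take square 3 as the base (bottom).
Fold the four squares in the horizontal row up around 3: 2 -> left, 4 -> right, 5 wraps to the top.
Fold 1 and 6 up from 3: 1 -> back, 6 -> front.
Opposite pairs are therefore: (1, 6), (2, 4), (3, 5).
Face 4 is opposite face 2.
face 2


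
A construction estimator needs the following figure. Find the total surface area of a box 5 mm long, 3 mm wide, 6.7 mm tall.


Shape: rectangular prism
l = 5 mm, w = 3 mm, h = 6.7 mm
Formula: SA = 2(lw + lh + wh)
lw = 15, lh = 33.5, wh = 20.1
lw + lh + wh = 68.6
SA = 2 * 68.6
SA = 137.2
137.2 mm^2


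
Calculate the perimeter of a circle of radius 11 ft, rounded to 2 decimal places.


Shape: circle
Radius r = 11 ft
Formula: C = 2 * pi * r
C = 2 * pi * 11
C = 22 * pi
C = 69.12
69.12 ft


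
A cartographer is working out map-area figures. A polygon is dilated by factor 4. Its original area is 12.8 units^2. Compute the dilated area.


Linear scale factor k = 4
Original area = 12.8 units^2
Rule: under a linear scaling by k, areas scale by k^2.
k^2 = 4^2 = 16
New area = 12.8 * 16
New area = 204.8
204.8 units^2


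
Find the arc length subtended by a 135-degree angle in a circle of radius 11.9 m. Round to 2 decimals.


Shape: circular arc
Radius r = 11.9 m, Angle = 135 degrees
Formula: L = (angle/360) * 2 * pi * r
2 * pi * r = 23.8 * pi
L = (135/360) * 23.8 * pi
L = 8.925 * pi
L = 28.04
28.04 m


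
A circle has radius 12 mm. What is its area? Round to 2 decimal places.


Shape: circle
Radius r = 12 mm
Formula: A = pi * r^2
r^2 = 12^2 = 144
A = pi * 144
A = 452.39
452.39 mm^2


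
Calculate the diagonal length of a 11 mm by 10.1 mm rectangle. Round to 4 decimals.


Shape: rectangle (diagonal via Pythagoras)
Sides: 11 mm and 10.1 mm
Formula: d = sqrt(l^2 + w^2)
l^2 = 121, w^2 = 102.01
l^2 + w^2 = 223.01
d = sqrt(223.01)
d = 14.9335
14.9335 mm


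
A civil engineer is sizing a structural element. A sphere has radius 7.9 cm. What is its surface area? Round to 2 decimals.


Shape: sphere
Radius r = 7.9 cm
Formula: SA = 4 * pi * r^2
r^2 = 62.41
SA = 4 * pi * 62.41
SA = 249.64 * pi
SA = 784.27
784.27 cm^2


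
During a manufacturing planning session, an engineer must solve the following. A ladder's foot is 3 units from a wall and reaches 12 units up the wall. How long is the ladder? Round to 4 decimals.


Shape: right triangle
Legs a = 3 units, b = 12 units
Formula: c = sqrt(a^2 + b^2)
a^2 = 9, b^2 = 144
a^2 + b^2 = 153
c = sqrt(153)
c = 12.3693
12.3693 units


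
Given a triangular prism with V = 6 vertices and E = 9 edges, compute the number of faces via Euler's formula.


Polyhedron: triangular prism
Euler's formula for convex polyhedra: V - E + F = 2
Given: V = 6 vertices and E = 9 edges
Solve for F:
F = 2 + E - V = 2 + 9 - 6 = 5
5 faces


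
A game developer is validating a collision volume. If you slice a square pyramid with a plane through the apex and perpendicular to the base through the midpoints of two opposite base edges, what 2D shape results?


Solid: square pyramid
Cutting plane: through the apex and perpendicular to the base through the midpoints of two opposite base edges
Visualize the intersection of the plane with the solid's surface.
The boundary of the cut region is a isosceles triangle.
isosceles triangle


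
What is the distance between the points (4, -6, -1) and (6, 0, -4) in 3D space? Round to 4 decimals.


3D distance between two points
P1 = (4, -6, -1), P2 = (6, 0, -4)
Formula: d = sqrt((x2-x1)^2 + (y2-y1)^2 + (z2-z1)^2)
dx = 6 - 4 = 2
dy = 0 - -6 = 6
dz = -4 - -1 = -3
dx^2 + dy^2 + dz^2 = 4 + 36 + 9 = 49
d = sqrt(49)
d = 7.0
7 units


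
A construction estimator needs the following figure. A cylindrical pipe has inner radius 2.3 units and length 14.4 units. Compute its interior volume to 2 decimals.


Shape: cylinder
Radius r = 2.3 units, Height h = 14.4 units
Formula: V = pi * r^2 * h
r^2 = 5.29
V = pi * 5.29 * 14.4
V = 76.176 * pi
V = 239.31
239.31 units^3


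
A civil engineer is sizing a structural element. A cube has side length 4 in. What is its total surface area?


Shape: cube
Side s = 4 in
A cube has 6 square faces.
Formula: SA = 6 * s^2
s^2 = 16
SA = 6 * 16
SA = 96
96 in^2


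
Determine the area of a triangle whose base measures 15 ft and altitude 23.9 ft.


Shape: triangle
Base b = 15 ft, Height h = 23.9 ft
Formula: A = (1/2) * b * h
A = 0.5 * 15 * 23.9
A = 0.5 * 358.5
A = 179.25
179.25 ft^2


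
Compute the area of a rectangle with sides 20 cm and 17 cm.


Shape: rectangle
Length l = 20 cm, Width w = 17 cm
Formula: A = l * w
A = 20 * 17
A = 340
340 cm^2


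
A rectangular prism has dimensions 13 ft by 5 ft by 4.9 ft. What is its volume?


Shape: rectangular prism
l = 13 ft, w = 5 ft, h = 4.9 ft
Formula: V = l * w * h
V = 13 * 5 * 4.9
V = 65 * 4.9
V = 318.5
318.5 ft^3


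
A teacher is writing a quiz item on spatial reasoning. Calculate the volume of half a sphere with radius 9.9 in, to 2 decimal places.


Shape: hemisphere (half of a sphere)
Radius r = 9.9 in
Formula: V = (1/2) * (4/3) * pi * r^3 = (2/3) * pi * r^3
r^3 = 970.299
(2/3) * 970.299 = 646.866
V = 646.866 * pi
V = 2032.19
2032.19 in^3


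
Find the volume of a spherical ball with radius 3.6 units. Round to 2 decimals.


Shape: sphere
Radius r = 3.6 units
Formula: V = (4/3) * pi * r^3
r^3 = 46.656
(4/3) * 46.656 = 62.208
V = 62.208 * pi
V = 195.43
195.43 units^3


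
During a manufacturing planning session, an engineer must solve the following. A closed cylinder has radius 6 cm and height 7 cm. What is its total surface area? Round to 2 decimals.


Shape: closed cylinder
Radius r = 6 cm, Height h = 7 cm
Formula: SA = 2*pi*r^2 + 2*pi*r*h = 2*pi*r*(r + h)
r + h = 13
2 * r * (r + h) = 2 * 6 * 13 = 156
SA = 156 * pi
SA = 490.09
490.09 cm^2


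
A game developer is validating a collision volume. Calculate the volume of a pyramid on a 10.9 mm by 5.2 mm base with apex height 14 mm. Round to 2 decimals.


Shape: rectangular pyramid
Base: 10.9 mm x 5.2 mm, Height h = 14 mm
Formula: V = (1/3) * base_area * h
base_area = 10.9 * 5.2 = 56.68
base_area * h = 56.68 * 14 = 793.52
V = 793.52 / 3
V = 264.51
264.51 mm^3


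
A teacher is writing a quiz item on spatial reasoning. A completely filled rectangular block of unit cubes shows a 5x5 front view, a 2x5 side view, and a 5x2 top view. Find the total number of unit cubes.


Orthographic views of a solid rectangular block:
Front view 5 x 5 -> length = 5, height = 5
Side view 2 x 5 -> width = 2, height = 5 (consistent)
Top view 5 x 2 -> confirms length = 5, width = 2
The block is 5 x 2 x 5.
Total unit cubes = 5 * 2 * 5 = 50
50 unit cubes


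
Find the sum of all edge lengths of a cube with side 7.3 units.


Shape: cube
Side s = 7.3 units
A cube has 12 edges, all equal.
Formula: total edge length = 12 * s
Total = 12 * 7.3
Total = 87.6
87.6 units


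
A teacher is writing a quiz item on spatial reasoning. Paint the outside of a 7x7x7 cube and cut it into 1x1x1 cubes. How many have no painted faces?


Large cube: 7 x 7 x 7, cut into unit cubes.
n = 7, so n - 2 = 5
Unpainted cubes form the interior (n - 2)^3 block.
(n - 2)^3 = 5^3 = 125
125 unit cubes


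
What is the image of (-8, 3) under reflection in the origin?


Transformation: reflection
Original point: (-8, 3)
Rule for reflection through the origin: (x, y) -> (-x, -y)
Apply: (-8, 3) -> (8, -3)
(8, -3)


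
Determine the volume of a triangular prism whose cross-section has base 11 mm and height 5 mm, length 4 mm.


Shape: triangular prism
Triangle base = 11 mm, triangle height = 5 mm, prism length L = 4 mm
Formula: V = (1/2 * b * h_tri) * L
Cross-section area = 0.5 * 11 * 5 = 27.5
V = 27.5 * 4
V = 110
110 mm^3


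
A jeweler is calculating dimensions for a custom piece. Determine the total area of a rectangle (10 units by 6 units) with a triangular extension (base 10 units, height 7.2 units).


Composite shape: rectangle + triangle
Rectangle area = 10 * 6 = 60
Triangle area = 0.5 * 10 * 7.2 = 36
Total = 60 + 36
Total = 96
96 units^2


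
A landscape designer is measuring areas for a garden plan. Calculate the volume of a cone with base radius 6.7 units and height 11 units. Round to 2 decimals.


Shape: cone
Radius r = 6.7 units, Height h = 11 units
Formula: V = (1/3) * pi * r^2 * h
r^2 = 44.89
pi * r^2 * h = pi * 44.89 * 11 = 493.79 * pi
V = 493.79 * pi / 3
V = 517.1
517.1 units^3


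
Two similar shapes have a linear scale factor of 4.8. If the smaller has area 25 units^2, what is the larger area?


Linear scale factor k = 4.8
Original area = 25 units^2
Rule: under a linear scaling by k, areas scale by k^2.
k^2 = 4.8^2 = 23.04
New area = 25 * 23.04
New area = 576
576 units^2


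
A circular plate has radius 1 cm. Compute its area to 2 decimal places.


Shape: circle
Radius r = 1 cm
Formula: A = pi * r^2
r^2 = 1^2 = 1
A = pi * 1
A = 3.14
3.14 cm^2


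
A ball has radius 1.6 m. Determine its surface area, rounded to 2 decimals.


Shape: sphere
Radius r = 1.6 m
Formula: SA = 4 * pi * r^2
r^2 = 2.56
SA = 4 * pi * 2.56
SA = 10.24 * pi
SA = 32.17
32.17 m^2


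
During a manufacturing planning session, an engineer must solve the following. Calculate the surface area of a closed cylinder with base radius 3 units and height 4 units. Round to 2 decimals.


Shape: closed cylinder
Radius r = 3 units, Height h = 4 units
Formula: SA = 2*pi*r^2 + 2*pi*r*h = 2*pi*r*(r + h)
r + h = 7
2 * r * (r + h) = 2 * 3 * 7 = 42
SA = 42 * pi
SA = 131.95
131.95 units^2


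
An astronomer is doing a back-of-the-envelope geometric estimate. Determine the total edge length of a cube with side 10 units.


Shape: cube
Side s = 10 units
A cube has 12 edges, all equal.
Formula: total edge length = 12 * s
Total = 12 * 10
Total = 120
120 units


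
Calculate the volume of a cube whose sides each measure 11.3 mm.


Shape: cube
Side s = 11.3 mm
Formula: V = s^3
V = 11.3 * 11.3 * 11.3
V = 127.69 * 11.3
V = 1442.897
1442.897 mm^3


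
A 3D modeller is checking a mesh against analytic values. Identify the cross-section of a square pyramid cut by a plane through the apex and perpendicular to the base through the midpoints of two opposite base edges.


Solid: square pyramid
Cutting plane: through the apex and perpendicular to the base through the midpoints of two opposite base edges
Visualize the intersection of the plane with the solid's surface.
The boundary of the cut region is a isosceles triangle.
isosceles triangle
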